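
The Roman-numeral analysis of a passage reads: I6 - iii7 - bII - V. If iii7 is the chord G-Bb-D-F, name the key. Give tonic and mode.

Eb major

The anchor chord is a minor seventh chord on G, labeled iii7.
Counting down 2 scale steps from G places the tonic on Eb; a minor seventh chord on degree 3 is diatonic only in major.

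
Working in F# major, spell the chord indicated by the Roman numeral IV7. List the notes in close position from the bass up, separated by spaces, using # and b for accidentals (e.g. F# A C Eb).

B D# F# A#

The numeral's case and figure indicate a major seventh chord. In F# major its root, the fourth degree, is B.
That chord is spelled B-D#-F#-A#.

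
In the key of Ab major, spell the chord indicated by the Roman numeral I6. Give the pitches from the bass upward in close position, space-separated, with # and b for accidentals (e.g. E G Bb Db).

The numeral's case and figure indicate a major triad. In Ab major its root, the first degree, is Ab.
Stacking thirds from Ab gives Ab-C-Eb.
The figured bass 6 indicates first inversion, placing the third (C) in the bass: C-Eb-Ab.

C Eb Ab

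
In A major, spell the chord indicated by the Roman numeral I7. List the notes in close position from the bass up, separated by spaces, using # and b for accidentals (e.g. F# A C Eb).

A C# E G#

In A major, the tonic is A, and the diatonic chord built there is a major seventh chord.
That chord is spelled A-C#-E-G#.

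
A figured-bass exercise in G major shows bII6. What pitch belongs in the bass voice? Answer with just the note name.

C

bII in G major has root Ab; the chord is Ab-C-Eb.
The figure 6 means first inversion — the third is in the bass.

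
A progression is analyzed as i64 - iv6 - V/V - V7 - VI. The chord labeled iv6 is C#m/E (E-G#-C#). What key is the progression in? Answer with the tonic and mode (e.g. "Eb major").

G# minor

The chord C#m/E is a minor triad rooted on C#; its label is iv6.
iv6 on C# implies C# is the subdominant; that puts the tonic at G#, and the lowercase numeral fits minor mode.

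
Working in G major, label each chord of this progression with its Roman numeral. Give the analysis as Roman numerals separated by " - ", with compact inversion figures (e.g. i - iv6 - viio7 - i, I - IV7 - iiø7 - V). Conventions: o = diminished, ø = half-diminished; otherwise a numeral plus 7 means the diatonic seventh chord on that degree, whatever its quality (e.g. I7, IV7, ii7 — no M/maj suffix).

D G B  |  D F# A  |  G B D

I64 - V - I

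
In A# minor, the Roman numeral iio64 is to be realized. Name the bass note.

F#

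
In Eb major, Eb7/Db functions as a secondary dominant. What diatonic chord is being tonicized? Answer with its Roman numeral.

IV

The chord is a dominant seventh chord on Eb.
A dominant resolves down a perfect fifth: Eb → Ab. In Eb major, Ab is scale degree 4, i.e. IV.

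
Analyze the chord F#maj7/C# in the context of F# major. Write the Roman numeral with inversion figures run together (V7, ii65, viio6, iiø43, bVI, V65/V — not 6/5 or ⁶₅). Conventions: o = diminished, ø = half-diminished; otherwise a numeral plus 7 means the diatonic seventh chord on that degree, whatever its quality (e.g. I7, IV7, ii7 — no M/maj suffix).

The pitches F#-A#-C#-E# form a major seventh chord rooted on F#.
In F# major, F# is the tonic; the diatonic major seventh chord there is I7.
With C# in the bass the chord is in second inversion, so the figured bass is 43.

I43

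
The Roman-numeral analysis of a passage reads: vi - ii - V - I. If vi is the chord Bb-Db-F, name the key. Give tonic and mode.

Db major

vi is given as Bb-Db-F — a minor triad with root Bb.
vi on Bb implies Bb is the submediant; that puts the tonic at Db, and the lowercase numeral fits major mode.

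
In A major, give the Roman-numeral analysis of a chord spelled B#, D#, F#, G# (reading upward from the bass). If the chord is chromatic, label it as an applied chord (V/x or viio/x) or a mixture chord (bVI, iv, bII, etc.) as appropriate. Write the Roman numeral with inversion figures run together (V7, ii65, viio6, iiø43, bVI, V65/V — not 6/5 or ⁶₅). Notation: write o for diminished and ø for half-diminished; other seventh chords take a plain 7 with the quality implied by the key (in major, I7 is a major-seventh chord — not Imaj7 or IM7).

V65/iii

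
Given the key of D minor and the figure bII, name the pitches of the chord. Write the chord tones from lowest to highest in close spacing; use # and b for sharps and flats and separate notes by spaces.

Eb G Bb

Scale degree 2 in D minor is E; lowering it a half step gives Eb. bII is the Neapolitan chord — a major triad on the lowered second degree.
So the chord is Eb-G-Bb, a major triad.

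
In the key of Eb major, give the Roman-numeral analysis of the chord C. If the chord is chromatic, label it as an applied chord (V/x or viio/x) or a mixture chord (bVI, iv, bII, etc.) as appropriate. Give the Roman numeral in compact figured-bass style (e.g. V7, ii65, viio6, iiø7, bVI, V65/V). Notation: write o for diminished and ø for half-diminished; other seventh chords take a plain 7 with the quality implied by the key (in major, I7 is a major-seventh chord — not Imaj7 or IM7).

V/ii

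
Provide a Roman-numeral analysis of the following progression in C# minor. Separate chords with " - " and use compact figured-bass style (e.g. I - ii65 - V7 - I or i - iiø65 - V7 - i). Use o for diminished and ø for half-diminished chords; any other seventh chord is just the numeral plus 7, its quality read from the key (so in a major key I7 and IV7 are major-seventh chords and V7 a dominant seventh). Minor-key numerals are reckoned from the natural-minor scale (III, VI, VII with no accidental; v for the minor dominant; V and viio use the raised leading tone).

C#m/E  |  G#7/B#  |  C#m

i6 - V65 - i

C#m/E: root C# is the tonic; minor triad there is i6.
G#7/B#: dominant seventh chord on G# = scale degree 5 → V65.
C#m has root C#, degree 1 in C# minor, so i.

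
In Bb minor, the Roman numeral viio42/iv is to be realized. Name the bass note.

Cb

The applied chord viio42/iv is rooted on D: D-F-Ab-Cb.
The figure 42 means third inversion — the seventh is in the bass.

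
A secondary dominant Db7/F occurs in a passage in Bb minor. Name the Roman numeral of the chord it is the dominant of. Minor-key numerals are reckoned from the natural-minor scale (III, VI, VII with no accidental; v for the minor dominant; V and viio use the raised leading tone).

VI

The chord is a dominant seventh chord on Db.
A dominant resolves down a perfect fifth: Db → Gb. In Bb minor, Gb is scale degree 6, i.e. VI.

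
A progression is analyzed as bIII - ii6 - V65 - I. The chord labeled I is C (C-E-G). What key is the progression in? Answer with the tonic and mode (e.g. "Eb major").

C major

The anchor chord is a major triad on C, labeled I.
If C is scale degree 1 and the mode makes that degree carry a major triad, the tonic is C and the mode is major.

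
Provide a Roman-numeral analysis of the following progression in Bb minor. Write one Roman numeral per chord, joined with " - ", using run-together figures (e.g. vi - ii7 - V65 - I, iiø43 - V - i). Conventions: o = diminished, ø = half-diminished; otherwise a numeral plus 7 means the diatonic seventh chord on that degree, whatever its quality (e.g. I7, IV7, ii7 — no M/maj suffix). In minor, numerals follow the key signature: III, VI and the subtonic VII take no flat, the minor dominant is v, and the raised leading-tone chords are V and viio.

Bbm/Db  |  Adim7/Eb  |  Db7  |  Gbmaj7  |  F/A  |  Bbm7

i6 - viio43 - V7/VI - VI7 - V6 - i7

Bbm/Db: minor triad on Bb = scale degree 1 → i6.
Adim7/Eb: root A is the leading tone; fully diminished seventh chord there is viio43.
Db7 is the secondary dominant of VI (dominant seventh chord on Db): V7/VI.
Gbmaj7: major seventh chord on Gb = scale degree 6 → VI7.
F/A has root F, degree 5 in Bb minor, so V6.
Bbm7 has root Bb, degree 1 in Bb minor, so i7.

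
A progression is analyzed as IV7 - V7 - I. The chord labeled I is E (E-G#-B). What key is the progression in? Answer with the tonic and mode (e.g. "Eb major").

E major

The anchor chord is a major triad on E, labeled I.
If E is scale degree 1 and the mode makes that degree carry a major triad, the tonic is E and the mode is major.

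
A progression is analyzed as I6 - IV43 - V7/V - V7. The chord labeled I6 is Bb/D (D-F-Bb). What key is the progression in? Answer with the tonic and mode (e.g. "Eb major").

Bb major

The chord Bb/D is a major triad rooted on Bb; its label is I6.
If Bb is scale degree 1 and the mode makes that degree carry a major triad, the tonic is Bb and the mode is major.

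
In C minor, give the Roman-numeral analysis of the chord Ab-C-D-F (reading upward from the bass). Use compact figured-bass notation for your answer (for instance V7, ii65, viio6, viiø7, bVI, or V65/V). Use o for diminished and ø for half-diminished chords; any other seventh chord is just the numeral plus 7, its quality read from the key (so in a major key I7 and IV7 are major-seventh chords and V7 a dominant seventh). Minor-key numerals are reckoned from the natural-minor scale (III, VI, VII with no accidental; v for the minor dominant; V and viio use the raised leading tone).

Stacked in thirds the chord is D-F-Ab-C: a half-diminished seventh chord on D.
In C minor, D is the supertonic; the diatonic half-diminished seventh chord there is iiø7.
With Ab in the bass the chord is in second inversion, so the figured bass is 43.

iiø43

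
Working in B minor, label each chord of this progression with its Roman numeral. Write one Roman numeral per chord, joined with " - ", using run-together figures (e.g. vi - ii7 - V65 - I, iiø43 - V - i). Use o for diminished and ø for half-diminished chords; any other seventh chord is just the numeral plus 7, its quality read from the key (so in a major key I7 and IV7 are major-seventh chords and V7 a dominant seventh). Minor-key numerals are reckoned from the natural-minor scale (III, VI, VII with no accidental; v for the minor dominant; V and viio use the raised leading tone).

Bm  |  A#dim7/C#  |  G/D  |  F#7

Bm has root B, degree 1 in B minor, so i.
A#dim7/C#: fully diminished seventh chord on A# = scale degree 7 → viio65.
G/D: major triad on G = scale degree 6 → VI64.
F#7: root F# is the dominant; dominant seventh chord there is V7.

i - viio65 - VI64 - V7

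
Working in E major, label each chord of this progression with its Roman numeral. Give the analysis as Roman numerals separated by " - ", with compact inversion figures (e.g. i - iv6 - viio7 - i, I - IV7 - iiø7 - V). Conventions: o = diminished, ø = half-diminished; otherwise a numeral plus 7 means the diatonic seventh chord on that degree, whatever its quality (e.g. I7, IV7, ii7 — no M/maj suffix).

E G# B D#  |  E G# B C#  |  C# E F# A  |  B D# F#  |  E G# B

E-G#-B-D#: major seventh chord on E = scale degree 1 → I7.
E-G#-B-C#: minor seventh chord on C# = scale degree 6 → vi65.
C#-E-F#-A has root F#, degree 2 in E major, so ii43.
B-D#-F#: root B is the dominant; major triad there is V.
E-G#-B has root E, degree 1 in E major, so I.

I7 - vi65 - ii43 - V - I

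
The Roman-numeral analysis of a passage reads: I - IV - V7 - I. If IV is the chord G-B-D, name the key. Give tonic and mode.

IV is given as G-B-D — a major triad with root G.
Counting down 3 scale steps from G places the tonic on D; a major triad on degree 4 is diatonic only in major.

D major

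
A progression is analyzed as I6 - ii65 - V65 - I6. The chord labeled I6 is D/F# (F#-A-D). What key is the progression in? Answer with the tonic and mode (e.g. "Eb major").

D major

I6 is given as F#-A-D — a major triad with root D.
If D is scale degree 1 and the mode makes that degree carry a major triad, the tonic is D and the mode is major.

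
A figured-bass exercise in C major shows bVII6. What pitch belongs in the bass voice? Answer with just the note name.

D

bVII in C major has root Bb; the chord is Bb-D-F.
The figure 6 means first inversion — the third is in the bass.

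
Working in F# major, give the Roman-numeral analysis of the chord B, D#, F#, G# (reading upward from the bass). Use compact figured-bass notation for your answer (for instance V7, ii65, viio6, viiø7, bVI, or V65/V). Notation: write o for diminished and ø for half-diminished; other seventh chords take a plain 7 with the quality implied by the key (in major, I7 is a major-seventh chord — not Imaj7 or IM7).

The pitches G#-B-D#-F# form a minor seventh chord rooted on G#.
In F# major, G# is the supertonic; the diatonic minor seventh chord there is ii7.
With B in the bass the chord is in first inversion, so the figured bass is 65.

ii65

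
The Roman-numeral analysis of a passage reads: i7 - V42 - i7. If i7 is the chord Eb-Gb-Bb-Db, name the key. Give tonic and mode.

The chord Ebm7 is a minor seventh chord rooted on Eb; its label is i7.
If Eb is scale degree 1 and the mode makes that degree carry a minor seventh chord, the tonic is Eb and the mode is minor.

Eb minor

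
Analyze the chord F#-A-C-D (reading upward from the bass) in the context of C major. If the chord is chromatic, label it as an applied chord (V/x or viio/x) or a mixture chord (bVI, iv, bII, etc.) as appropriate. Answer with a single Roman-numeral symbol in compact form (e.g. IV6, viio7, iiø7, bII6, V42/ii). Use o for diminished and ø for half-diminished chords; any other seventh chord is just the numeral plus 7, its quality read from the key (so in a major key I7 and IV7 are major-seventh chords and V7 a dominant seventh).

V65/V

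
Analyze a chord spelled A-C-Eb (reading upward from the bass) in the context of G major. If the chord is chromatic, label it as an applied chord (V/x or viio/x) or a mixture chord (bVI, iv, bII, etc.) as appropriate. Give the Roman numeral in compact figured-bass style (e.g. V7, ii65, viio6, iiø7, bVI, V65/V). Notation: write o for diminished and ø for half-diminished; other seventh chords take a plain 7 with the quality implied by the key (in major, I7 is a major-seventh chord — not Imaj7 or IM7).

iio

The pitches A-C-Eb form a diminished triad rooted on A.
A is the second degree of G major. This is the diminished supertonic triad, borrowed from the parallel minor.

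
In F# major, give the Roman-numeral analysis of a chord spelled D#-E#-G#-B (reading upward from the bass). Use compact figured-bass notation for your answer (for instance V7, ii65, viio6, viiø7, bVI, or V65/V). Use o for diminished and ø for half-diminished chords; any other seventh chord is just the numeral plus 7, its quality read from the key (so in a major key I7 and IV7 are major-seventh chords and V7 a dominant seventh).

viiø42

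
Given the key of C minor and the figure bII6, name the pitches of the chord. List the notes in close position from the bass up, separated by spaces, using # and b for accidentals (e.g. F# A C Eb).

F Ab Db

Scale degree 2 in C minor is D; lowering it a half step gives Db. bII6 is the Neapolitan sixth — a major triad on the lowered second degree, here in its customary first inversion.
So the chord is Db-F-Ab, a major triad.
The figured bass 6 indicates first inversion, placing the third (F) in the bass: F-Ab-Db.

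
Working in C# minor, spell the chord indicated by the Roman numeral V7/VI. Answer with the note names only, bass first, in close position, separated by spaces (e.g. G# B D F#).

E G# B D

V7/VI is a secondary dominant — the dominant seventh of VI. VI in C# minor is A, so the applied chord's root is E, a perfect fifth above.
Building a dominant seventh chord on E gives E-G#-B-D.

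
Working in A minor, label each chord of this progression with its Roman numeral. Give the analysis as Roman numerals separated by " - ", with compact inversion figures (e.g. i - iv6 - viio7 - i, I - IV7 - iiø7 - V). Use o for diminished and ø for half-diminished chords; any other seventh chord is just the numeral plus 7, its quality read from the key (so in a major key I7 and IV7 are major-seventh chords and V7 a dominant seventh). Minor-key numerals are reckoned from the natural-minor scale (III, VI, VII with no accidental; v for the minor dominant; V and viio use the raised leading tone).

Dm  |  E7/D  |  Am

iv - V42 - i

Dm: minor triad on D = scale degree 4 → iv.
E7/D has root E, degree 5 in A minor, so V42.
Am: minor triad on A = scale degree 1 → i.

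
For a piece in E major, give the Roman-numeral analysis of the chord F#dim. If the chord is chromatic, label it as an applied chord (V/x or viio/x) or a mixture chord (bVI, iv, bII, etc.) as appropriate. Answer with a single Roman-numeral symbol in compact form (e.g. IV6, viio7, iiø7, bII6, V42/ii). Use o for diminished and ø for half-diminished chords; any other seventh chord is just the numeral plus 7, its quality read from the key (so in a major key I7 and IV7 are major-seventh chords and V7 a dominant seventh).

The pitches F#-A-C form a diminished triad rooted on F#.
F# is the second degree of E major. This is the diminished supertonic triad, borrowed from the parallel minor.

iio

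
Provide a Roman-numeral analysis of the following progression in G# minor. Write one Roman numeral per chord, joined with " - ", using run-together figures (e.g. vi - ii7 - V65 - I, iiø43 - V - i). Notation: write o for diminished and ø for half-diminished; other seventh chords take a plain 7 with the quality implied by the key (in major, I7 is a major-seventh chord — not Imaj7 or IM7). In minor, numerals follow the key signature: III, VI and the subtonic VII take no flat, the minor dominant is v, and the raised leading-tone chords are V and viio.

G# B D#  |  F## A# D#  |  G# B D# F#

i - V6 - i7

G#-B-D#: minor triad on G# = scale degree 1 → i.
F##-A#-D# has root D#, degree 5 in G# minor, so V6.
G#-B-D#-F#: minor seventh chord on G# = scale degree 1 → i7.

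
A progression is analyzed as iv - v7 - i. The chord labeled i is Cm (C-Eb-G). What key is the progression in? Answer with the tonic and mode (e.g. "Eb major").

C minor

The anchor chord is a minor triad on C, labeled i.
If C is scale degree 1 and the mode makes that degree carry a minor triad, the tonic is C and the mode is minor.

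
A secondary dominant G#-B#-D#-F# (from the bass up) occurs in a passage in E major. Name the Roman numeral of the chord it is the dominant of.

The chord is a dominant seventh chord on G#.
A dominant resolves down a perfect fifth: G# → C#. In E major, C# is scale degree 6, i.e. vi.

vi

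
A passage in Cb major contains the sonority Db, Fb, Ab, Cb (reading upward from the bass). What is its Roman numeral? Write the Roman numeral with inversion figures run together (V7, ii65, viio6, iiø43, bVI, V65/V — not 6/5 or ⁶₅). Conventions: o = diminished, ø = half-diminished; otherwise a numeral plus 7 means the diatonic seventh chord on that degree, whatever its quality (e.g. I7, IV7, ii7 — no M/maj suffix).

The pitches Db-Fb-Ab-Cb form a minor seventh chord rooted on Db.
In Cb major, Db is the supertonic; the diatonic minor seventh chord there is ii7.

ii7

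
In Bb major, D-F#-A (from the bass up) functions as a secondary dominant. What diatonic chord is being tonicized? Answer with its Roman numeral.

vi

The chord is a major triad on D.
A dominant resolves down a perfect fifth: D → G. In Bb major, G is scale degree 6, i.e. vi.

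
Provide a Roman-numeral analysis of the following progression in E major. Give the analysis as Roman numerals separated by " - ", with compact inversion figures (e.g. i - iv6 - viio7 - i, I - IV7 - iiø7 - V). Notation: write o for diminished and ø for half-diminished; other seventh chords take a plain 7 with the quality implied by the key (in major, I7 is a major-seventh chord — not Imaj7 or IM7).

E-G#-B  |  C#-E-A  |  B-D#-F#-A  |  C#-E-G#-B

E-G#-B: root E is the tonic; major triad there is I.
C#-E-A: major triad on A = scale degree 4 → IV6.
B-D#-F#-A has root B, degree 5 in E major, so V7.
C#-E-G#-B: minor seventh chord on C# = scale degree 6 → vi7.

I - IV6 - V7 - vi7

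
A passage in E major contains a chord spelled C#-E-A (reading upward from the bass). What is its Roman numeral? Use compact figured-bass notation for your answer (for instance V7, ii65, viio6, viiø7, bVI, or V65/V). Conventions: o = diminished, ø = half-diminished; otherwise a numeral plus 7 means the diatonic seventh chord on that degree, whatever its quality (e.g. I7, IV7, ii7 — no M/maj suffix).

The pitches A-C#-E form a major triad rooted on A.
In E major, A is the subdominant; the diatonic major triad there is IV.
With C# in the bass the chord is in first inversion, so the figured bass is 6.

IV6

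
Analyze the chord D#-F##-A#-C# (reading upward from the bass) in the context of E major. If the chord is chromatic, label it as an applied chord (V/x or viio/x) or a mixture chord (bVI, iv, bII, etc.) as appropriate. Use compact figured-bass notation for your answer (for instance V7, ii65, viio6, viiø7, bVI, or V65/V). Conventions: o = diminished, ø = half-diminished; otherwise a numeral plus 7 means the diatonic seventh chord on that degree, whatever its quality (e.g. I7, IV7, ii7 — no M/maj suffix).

Stacked in thirds the chord is D#-F##-A#-C#: a dominant seventh chord on D#.
D# is not a diatonic chord root with this quality in E major, but it lies a perfect fifth above G# (iii), so the chord functions as an applied dominant of iii.

V7/iii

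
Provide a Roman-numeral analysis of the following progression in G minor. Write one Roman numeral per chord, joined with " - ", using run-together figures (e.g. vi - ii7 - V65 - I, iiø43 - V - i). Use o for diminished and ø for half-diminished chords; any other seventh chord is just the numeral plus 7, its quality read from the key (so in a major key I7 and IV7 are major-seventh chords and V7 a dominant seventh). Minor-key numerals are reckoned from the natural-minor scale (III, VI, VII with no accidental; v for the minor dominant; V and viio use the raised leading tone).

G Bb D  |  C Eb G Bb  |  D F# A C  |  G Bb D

G-Bb-D has root G, degree 1 in G minor, so i.
C-Eb-G-Bb: root C is the subdominant; minor seventh chord there is iv7.
D-F#-A-C: dominant seventh chord on D = scale degree 5 → V7.
G-Bb-D: minor triad on G = scale degree 1 → i.

i - iv7 - V7 - i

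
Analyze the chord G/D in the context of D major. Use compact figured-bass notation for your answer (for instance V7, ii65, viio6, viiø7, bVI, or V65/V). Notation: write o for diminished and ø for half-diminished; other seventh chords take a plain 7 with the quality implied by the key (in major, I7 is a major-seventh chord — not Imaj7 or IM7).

Stacked in thirds the chord is G-B-D: a major triad on G.
In D major, G is the subdominant; the diatonic major triad there is IV.
With D in the bass the chord is in second inversion, so the figured bass is 64.

IV64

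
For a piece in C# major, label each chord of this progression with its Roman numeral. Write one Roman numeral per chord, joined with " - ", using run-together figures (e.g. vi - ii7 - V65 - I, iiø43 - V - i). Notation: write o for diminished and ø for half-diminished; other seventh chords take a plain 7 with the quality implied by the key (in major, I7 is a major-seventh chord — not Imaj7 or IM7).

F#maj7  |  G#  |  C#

IV7 - V - I

F#maj7: root F# is the subdominant; major seventh chord there is IV7.
G#: major triad on G# = scale degree 5 → V.
C# has root C#, degree 1 in C# major, so I.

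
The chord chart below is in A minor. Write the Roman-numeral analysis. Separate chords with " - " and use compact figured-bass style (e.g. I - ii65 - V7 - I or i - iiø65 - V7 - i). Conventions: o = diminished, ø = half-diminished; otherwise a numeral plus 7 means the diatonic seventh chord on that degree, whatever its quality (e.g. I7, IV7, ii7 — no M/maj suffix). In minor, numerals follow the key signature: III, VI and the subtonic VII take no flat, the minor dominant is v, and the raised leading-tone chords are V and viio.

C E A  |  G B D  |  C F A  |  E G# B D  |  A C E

i6 - VII - VI64 - V7 - i

C-E-A has root A, degree 1 in A minor, so i6.
G-B-D: major triad on G = scale degree 7 → VII.
C-F-A: major triad on F = scale degree 6 → VI64.
E-G#-B-D: root E is the dominant; dominant seventh chord there is V7.
A-C-E: root A is the tonic; minor triad there is i.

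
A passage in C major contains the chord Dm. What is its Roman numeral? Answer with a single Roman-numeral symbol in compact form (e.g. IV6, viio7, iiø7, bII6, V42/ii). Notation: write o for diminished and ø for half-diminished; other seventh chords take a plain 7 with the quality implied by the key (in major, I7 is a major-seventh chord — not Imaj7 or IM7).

ii

Stacked in thirds the chord is D-F-A: a minor triad on D.
D is scale degree 2 in C major, and a minor triad on that degree is written ii.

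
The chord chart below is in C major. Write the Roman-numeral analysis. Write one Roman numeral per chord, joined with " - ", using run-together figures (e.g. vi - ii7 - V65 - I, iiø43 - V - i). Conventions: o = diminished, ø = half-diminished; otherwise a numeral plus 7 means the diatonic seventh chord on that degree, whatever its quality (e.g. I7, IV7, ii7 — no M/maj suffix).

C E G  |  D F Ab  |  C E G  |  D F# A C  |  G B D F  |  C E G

I - iio - I - V7/V - V7 - I

C-E-G: major triad on C = scale degree 1 → I.
D-F-Ab: diminished triad on D — chromatic; iio (borrowed from the parallel minor).
C-E-G: major triad on C = scale degree 1 → I.
D-F#-A-C: a dominant seventh chord on D, the applied dominant of V → V7/V.
G-B-D-F: dominant seventh chord on G = scale degree 5 → V7.
C-E-G: major triad on C = scale degree 1 → I.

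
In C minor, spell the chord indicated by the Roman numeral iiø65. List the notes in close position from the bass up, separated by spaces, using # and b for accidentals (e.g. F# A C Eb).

F Ab C D

In C minor, the second degree is D, and the diatonic chord built there is a half-diminished seventh chord.
That chord is spelled D-F-Ab-C.
The figured bass 65 indicates first inversion, placing the third (F) in the bass: F-Ab-C-D.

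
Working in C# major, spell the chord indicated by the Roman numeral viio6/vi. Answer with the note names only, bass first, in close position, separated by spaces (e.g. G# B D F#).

B# D# G##

The slash marks an applied leading-tone chord: viio of vi. In C# major, vi is A#, so the leading tone to it is G##, a half step below.
Building a diminished triad on G## gives G##-B#-D#.
The figured bass 6 indicates first inversion, placing the third (B#) in the bass: B#-D#-G##.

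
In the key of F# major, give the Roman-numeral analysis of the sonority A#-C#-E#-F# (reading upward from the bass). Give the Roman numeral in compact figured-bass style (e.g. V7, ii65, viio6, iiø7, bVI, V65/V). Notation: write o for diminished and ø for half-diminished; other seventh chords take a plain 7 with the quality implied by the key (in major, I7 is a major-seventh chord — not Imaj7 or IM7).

I65

The pitches F#-A#-C#-E# form a major seventh chord rooted on F#.
In F# major, F# is the tonic; the diatonic major seventh chord there is I7.
With A# in the bass the chord is in first inversion, so the figured bass is 65.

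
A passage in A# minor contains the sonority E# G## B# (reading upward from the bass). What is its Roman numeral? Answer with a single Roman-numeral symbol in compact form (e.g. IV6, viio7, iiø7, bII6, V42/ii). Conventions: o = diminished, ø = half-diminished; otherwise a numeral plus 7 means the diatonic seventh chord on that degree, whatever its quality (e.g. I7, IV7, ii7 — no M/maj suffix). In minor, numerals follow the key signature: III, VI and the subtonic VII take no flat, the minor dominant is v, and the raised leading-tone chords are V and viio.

Stacked in thirds the chord is E#-G##-B#: a major triad on E#.
E# is scale degree 5 in A# minor, and a major triad on that degree is written V.

V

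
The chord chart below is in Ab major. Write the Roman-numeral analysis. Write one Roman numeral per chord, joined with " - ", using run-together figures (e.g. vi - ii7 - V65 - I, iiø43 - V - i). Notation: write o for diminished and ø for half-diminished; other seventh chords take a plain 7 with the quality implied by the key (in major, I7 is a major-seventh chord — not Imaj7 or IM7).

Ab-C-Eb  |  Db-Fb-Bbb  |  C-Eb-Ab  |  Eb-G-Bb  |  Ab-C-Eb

Ab-C-Eb: major triad on Ab = scale degree 1 → I.
Db-Fb-Bbb: Bbb with this quality isn't in the key; a major triad on b2 is the Neapolitan sixth, bII6 (third, Db, in the bass — hence the 6).
C-Eb-Ab: major triad on Ab = scale degree 1 → I6.
Eb-G-Bb has root Eb, degree 5 in Ab major, so V.
Ab-C-Eb: root Ab is the tonic; major triad there is I.

I - bII6 - I6 - V - I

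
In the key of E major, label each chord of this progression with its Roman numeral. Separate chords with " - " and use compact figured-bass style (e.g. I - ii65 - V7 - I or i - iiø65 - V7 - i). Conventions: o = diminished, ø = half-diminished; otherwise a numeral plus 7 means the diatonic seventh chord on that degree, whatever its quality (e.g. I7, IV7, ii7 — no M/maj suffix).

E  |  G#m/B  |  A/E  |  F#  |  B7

I - iii6 - IV64 - V/V - V7

E: major triad on E = scale degree 1 → I.
G#m/B: minor triad on G# = scale degree 3 → iii6.
A/E: root A is the subdominant; major triad there is IV64.
F#: a major triad on F#, the applied dominant of V → V/V.
B7: dominant seventh chord on B = scale degree 5 → V7.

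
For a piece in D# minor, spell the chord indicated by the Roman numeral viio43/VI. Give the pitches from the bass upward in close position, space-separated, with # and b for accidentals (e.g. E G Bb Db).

E G A# C#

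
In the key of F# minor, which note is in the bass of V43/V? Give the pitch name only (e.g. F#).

The applied chord V43/V is rooted on G#: G#-B#-D#-F#.
The figure 43 means second inversion — the fifth is in the bass.

D#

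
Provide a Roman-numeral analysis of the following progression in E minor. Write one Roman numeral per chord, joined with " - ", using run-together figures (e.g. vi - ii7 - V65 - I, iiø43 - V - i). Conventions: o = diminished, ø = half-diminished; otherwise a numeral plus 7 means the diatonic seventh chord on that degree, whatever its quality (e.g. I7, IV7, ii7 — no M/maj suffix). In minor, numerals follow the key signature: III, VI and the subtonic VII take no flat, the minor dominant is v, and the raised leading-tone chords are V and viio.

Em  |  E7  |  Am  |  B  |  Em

i - V7/iv - iv - V - i

Em has root E, degree 1 in E minor, so i.
E7 is the secondary dominant of iv (dominant seventh chord on E): V7/iv.
Am: minor triad on A = scale degree 4 → iv.
B has root B, degree 5 in E minor, so V.
Em: root E is the tonic; minor triad there is i.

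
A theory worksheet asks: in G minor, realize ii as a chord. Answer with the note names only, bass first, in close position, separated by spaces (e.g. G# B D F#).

A C E

ii is the minor supertonic, borrowed from the parallel major (the Dorian ii). In G minor that root is A.
So the chord is A-C-E.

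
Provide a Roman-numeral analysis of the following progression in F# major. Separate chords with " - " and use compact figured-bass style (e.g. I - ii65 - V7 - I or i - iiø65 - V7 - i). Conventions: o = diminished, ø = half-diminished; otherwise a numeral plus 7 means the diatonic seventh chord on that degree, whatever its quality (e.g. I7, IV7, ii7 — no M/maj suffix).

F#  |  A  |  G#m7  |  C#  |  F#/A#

I - bIII - ii7 - V - I6

F#: major triad on F# = scale degree 1 → I.
A: major triad on A — chromatic; bIII (borrowed from the parallel minor).
G#m7: minor seventh chord on G# = scale degree 2 → ii7.
C# has root C#, degree 5 in F# major, so V.
F#/A# has root F#, degree 1 in F# major, so I6.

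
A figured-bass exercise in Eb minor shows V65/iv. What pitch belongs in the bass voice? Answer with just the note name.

The applied chord V65/iv is rooted on Eb: Eb-G-Bb-Db.
The figure 65 means first inversion — the third is in the bass.

G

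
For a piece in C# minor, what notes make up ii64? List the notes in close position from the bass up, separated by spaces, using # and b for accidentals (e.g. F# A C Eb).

A# D# F#

ii64 is the minor supertonic, borrowed from the parallel major (the Dorian ii). In C# minor that root is D#.
So the chord is D#-F#-A#, a minor triad.
With the 64 figure the chord is in second inversion; from the bass A# upward in close position it reads A#-D#-F#.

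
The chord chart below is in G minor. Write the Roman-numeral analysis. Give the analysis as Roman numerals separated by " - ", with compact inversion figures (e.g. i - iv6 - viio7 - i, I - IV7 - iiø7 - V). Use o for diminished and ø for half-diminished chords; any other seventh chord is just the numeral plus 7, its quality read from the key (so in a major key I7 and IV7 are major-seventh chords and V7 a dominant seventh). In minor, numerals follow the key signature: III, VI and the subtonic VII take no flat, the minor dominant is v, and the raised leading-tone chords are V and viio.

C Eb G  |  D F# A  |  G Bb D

C-Eb-G: root C is the subdominant; minor triad there is iv.
D-F#-A: major triad on D = scale degree 5 → V.
G-Bb-D has root G, degree 1 in G minor, so i.

iv - V - i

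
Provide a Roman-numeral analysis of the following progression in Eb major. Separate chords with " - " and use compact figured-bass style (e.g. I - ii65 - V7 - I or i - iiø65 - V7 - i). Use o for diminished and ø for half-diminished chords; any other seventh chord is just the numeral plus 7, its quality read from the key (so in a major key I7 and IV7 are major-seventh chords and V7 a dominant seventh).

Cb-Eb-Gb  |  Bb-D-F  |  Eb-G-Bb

Cb-Eb-Gb: Cb with this quality isn't in the key; it's bVI, borrowed from the parallel minor.
Bb-D-F: major triad on Bb = scale degree 5 → V.
Eb-G-Bb has root Eb, degree 1 in Eb major, so I.

bVI - V - I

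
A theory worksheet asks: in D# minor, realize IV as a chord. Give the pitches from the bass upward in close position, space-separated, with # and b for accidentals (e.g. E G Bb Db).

G# B# D#

Scale degree 4 in D# minor is G#; here the chord built on it is altered to a major triad. IV is the major subdominant, borrowed from the parallel major.
So the chord is G#-B#-D#.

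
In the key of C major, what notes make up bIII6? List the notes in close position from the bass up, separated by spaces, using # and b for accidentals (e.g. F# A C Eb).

G Bb Eb

Scale degree 3 in C major is E; lowering it a half step gives Eb. bIII6 is a major triad on the lowered third degree, borrowed from the parallel minor.
So the chord is Eb-G-Bb, a major triad.
With the 6 figure the chord is in first inversion; from the bass G upward in close position it reads G-Bb-Eb.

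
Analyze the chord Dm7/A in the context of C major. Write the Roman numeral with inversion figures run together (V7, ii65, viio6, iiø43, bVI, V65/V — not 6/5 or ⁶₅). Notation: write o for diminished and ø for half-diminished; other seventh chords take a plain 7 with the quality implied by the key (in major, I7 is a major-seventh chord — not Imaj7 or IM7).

ii43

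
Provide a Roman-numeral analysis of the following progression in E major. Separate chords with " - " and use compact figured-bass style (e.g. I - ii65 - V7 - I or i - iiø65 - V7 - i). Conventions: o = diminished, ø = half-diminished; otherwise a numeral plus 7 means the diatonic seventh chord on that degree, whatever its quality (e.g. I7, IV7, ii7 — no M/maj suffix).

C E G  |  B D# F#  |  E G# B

bVI - V - I

C-E-G: major triad on C — chromatic; bVI (borrowed from the parallel minor).
B-D#-F#: major triad on B = scale degree 5 → V.
E-G#-B: major triad on E = scale degree 1 → I.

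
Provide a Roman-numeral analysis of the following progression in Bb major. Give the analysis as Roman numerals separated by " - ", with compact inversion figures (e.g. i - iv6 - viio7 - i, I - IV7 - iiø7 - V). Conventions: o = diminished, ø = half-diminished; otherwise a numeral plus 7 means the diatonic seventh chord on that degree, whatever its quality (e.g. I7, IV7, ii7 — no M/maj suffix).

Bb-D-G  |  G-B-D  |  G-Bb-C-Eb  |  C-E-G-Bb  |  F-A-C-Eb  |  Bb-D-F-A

vi6 - V/ii - ii43 - V7/V - V7 - I7

Bb-D-G: minor triad on G = scale degree 6 → vi6.
G-B-D: a major triad on G, the applied dominant of ii → V/ii.
G-Bb-C-Eb: minor seventh chord on C = scale degree 2 → ii43.
C-E-G-Bb: a dominant seventh chord on C, the applied dominant of V → V7/V.
F-A-C-Eb: root F is the dominant; dominant seventh chord there is V7.
Bb-D-F-A has root Bb, degree 1 in Bb major, so I7.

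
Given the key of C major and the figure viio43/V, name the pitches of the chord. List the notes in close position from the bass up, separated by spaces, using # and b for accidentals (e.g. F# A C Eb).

viio43/V is a secondary leading-tone chord. The target V is G in C major; the applied chord is rooted a semitone below, on F#.
Building a fully diminished seventh chord on F# gives F#-A-C-Eb.
With the 43 figure the chord is in second inversion; from the bass C upward in close position it reads C-Eb-F#-A.

C Eb F# A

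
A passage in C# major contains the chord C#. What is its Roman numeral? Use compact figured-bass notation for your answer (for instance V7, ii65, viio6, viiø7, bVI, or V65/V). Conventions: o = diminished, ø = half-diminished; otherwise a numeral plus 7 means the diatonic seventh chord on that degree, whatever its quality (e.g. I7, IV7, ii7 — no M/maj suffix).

I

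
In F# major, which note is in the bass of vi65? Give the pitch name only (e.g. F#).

vi in F# major has root D#; the chord is D#-F#-A#-C#.
The figure 65 means first inversion — the third is in the bass.

F#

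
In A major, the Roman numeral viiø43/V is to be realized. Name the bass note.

A

The applied chord viiø43/V is rooted on D#: D#-F#-A-C#.
The figure 43 means second inversion — the fifth is in the bass.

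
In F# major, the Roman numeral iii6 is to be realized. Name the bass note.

C#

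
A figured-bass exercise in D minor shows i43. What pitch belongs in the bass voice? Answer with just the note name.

A

i in D minor has root D; the chord is D-F-A-C.
The figure 43 means second inversion — the fifth is in the bass.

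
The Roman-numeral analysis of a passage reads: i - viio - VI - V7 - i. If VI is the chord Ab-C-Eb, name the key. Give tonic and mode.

C minor

VI is given as Ab-C-Eb — a major triad with root Ab.
If Ab is scale degree 6 and the mode makes that degree carry a major triad, the tonic is C and the mode is minor.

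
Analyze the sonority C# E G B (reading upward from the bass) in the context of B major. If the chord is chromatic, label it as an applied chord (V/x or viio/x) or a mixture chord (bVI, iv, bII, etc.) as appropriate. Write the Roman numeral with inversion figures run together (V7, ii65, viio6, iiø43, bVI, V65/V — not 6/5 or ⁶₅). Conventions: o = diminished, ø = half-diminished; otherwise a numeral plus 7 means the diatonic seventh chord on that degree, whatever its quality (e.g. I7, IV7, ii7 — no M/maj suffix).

iiø7

Stacked in thirds the chord is C#-E-G-B: a half-diminished seventh chord on C#.
C# is the second degree of B major. This is the half-diminished supertonic seventh, borrowed from the parallel minor.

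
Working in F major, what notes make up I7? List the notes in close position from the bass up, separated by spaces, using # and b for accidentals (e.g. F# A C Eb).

F A C E

The numeral's case and figure indicate a major seventh chord. In F major its root, the tonic, is F.
That chord is spelled F-A-C-E.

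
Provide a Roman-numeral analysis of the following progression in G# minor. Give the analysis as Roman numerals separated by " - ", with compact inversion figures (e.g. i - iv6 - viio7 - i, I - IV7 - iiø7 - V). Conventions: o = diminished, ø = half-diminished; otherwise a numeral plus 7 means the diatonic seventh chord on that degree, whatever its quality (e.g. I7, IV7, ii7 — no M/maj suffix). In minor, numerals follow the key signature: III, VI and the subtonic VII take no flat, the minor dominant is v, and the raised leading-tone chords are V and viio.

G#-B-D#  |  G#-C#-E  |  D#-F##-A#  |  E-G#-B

i - iv64 - V - VI

G#-B-D#: root G# is the tonic; minor triad there is i.
G#-C#-E has root C#, degree 4 in G# minor, so iv64.
D#-F##-A# has root D#, degree 5 in G# minor, so V.
E-G#-B has root E, degree 6 in G# minor, so VI.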